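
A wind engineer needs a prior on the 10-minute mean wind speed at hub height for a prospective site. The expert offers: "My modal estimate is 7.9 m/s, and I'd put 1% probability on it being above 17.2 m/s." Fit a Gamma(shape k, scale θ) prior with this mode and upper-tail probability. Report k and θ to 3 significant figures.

Gamma(k,θ) with k>1 has mode (k−1)θ, so θ = 7.9/(k−1).
Need P(X < 17.2) = 0.99 with θ tied to k this way. Start at k = 2, θ = 7.9: P(X<17.2) ≈ 0.640.
Too low — raise k to concentrate. Iterating converges to k ≈ 8.98.
Then θ = 7.9/(8.98−1) ≈ 0.99.

k ≈ 8.98, θ ≈ 0.99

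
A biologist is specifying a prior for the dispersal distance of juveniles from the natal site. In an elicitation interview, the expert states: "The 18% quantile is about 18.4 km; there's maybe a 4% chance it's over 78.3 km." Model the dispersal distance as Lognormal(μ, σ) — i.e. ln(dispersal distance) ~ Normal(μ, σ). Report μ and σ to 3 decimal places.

μ ≈ 3.410, σ ≈ 0.543

If T ~ Lognormal(μ,σ) then ln T ~ Normal(μ,σ), so the p-quantile of ln T is μ + z_p·σ.
ln(18.4) = 2.912 and ln(78.3) = 4.361; z_{0.18} = -0.9154, z_{0.96} = 1.751.
σ = (4.361 − 2.912)/(1.751 − (-0.9154)) = 0.543.
μ = 2.912 − (-0.9154)·0.543 = 3.410.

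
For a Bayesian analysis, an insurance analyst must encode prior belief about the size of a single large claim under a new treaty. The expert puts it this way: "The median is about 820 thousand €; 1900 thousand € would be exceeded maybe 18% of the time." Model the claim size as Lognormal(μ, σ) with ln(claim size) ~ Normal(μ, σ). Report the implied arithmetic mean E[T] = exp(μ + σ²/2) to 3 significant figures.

If T ~ Lognormal(μ,σ) then ln T ~ Normal(μ,σ), so the p-quantile of ln T is μ + z_p·σ.
ln(820) = 6.709 and ln(1900) = 7.55; z_{0.5} = 0, z_{0.82} = 0.9154.
σ = (7.55 − 6.709)/(0.9154 − (0)) = 0.918.
μ = 6.709 − (0)·0.918 = 6.709.
E[T] = exp(μ + σ²/2) = exp(6.709 + 0.4214) = 1250 thousand €.

E[T] ≈ 1250 thousand €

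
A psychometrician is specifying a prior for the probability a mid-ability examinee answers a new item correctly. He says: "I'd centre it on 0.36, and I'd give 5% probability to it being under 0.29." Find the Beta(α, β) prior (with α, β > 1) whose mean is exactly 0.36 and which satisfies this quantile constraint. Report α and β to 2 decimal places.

With mean 0.36 fixed, write α = 0.36s, β = 0.64s where s = α+β.
Need P(θ < 0.29) = 0.05 under Beta(0.36s, 0.64s). Normal approximation: (q−m)/√(m(1−m)/s) ≈ z_{0.05} = -1.64, so s ≈ 0.36·0.64·(-1.64)²/(0.29−0.36)² = 127.2.
At s = 127.2: P(θ<0.29) ≈ 0.046. Adjusting to match 0.05 gives s ≈ 121.63.
So α = 0.36·121.63 ≈ 43.79, β = 0.64·121.63 ≈ 77.84.

α ≈ 43.79, β ≈ 77.84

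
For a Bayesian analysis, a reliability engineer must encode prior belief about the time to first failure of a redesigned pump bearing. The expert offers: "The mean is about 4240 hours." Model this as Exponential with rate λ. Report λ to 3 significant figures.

λ ≈ 0.000236

Exponential mean = 1/λ, so λ = 1/4240.0 = 0.000236.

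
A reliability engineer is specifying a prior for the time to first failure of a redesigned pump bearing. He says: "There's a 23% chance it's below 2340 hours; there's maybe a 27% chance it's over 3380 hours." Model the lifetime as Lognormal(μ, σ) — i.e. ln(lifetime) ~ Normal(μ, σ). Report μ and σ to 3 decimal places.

μ ≈ 7.959, σ ≈ 0.272

If T ~ Lognormal(μ,σ) then ln T ~ Normal(μ,σ), so the p-quantile of ln T is μ + z_p·σ.
ln(2340) = 7.758 and ln(3380) = 8.126; z_{0.23} = -0.7388, z_{0.73} = 0.6128.
σ = (8.126 − 7.758)/(0.6128 − (-0.7388)) = 0.272.
μ = 7.758 − (-0.7388)·0.272 = 7.959.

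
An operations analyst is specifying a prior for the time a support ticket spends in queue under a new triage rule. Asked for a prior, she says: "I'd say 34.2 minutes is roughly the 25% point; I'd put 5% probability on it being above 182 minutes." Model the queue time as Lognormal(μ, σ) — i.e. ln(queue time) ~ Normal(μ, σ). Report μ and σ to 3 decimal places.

If T ~ Lognormal(μ,σ) then ln T ~ Normal(μ,σ), so the p-quantile of ln T is μ + z_p·σ.
ln(34.2) = 3.532 and ln(182) = 5.204; z_{0.25} = -0.6745, z_{0.95} = 1.645.
σ = (5.204 − 3.532)/(1.645 − (-0.6745)) = 0.721.
μ = 3.532 − (-0.6745)·0.721 = 4.018.

μ ≈ 4.018, σ ≈ 0.721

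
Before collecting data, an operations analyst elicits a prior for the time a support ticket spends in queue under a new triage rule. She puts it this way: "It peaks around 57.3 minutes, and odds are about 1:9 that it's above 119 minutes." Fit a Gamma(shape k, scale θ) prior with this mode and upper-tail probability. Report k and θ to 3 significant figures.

k ≈ 4.6, θ ≈ 15.9

Gamma(k,θ) with k>1 has mode (k−1)θ, so θ = 57.3/(k−1).
Need P(X < 119) = 0.9 with θ tied to k this way. Start at k = 2, θ = 57.3: P(X<119) ≈ 0.614.
Too low — raise k to concentrate. Iterating converges to k ≈ 4.6.
Then θ = 57.3/(4.6−1) ≈ 15.9.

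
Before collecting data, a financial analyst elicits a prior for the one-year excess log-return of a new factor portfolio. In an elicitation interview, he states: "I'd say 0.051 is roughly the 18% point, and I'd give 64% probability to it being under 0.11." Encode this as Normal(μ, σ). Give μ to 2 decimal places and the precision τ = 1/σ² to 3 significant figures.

The p-quantile of Normal(μ,σ) is μ + z_p·σ, with z_{0.18} = -0.9154 and z_{0.64} = 0.3585.
Eliminate σ: μ = (z₂·x₁ − z₁·x₂)/(z₂ − z₁) = (0.3585·0.051 − (-0.9154)·0.11)/1.274 = 0.09.
Then σ = (x₂ − x₁)/(z₂ − z₁) = (0.11 − 0.051)/1.274 = 0.05.
Precision τ = 1/σ² = 1/0.04632² = 466.

μ = 0.09, τ = 466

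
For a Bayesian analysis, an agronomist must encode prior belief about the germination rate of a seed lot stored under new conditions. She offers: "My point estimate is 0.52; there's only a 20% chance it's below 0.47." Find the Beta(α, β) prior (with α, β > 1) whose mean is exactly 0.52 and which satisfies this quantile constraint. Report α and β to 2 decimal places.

α ≈ 36.77, β ≈ 33.94

With mean 0.52 fixed, write α = 0.52s, β = 0.48s where s = α+β.
Need P(θ < 0.47) = 0.2 under Beta(0.52s, 0.48s). Normal approximation: (q−m)/√(m(1−m)/s) ≈ z_{0.2} = -0.842, so s ≈ 0.52·0.48·(-0.842)²/(0.47−0.52)² = 70.7.
At s = 70.7: P(θ<0.47) ≈ 0.200. Adjusting to match 0.2 gives s ≈ 70.71.
So α = 0.52·70.71 ≈ 36.77, β = 0.48·70.71 ≈ 33.94.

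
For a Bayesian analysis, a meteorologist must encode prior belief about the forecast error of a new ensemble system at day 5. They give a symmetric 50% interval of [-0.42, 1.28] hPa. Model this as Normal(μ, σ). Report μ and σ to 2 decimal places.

μ = 0.43, σ = 1.26

A symmetric 50% interval runs μ ± z·σ with z = 0.6745.
Half-width = 0.85, so σ = 0.85/0.6745 = 1.26.
μ is the interval midpoint, 0.43.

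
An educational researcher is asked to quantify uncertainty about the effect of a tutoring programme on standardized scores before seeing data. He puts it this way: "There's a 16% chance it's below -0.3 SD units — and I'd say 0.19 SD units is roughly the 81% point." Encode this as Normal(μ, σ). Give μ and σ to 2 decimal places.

μ = -0.04, σ = 0.26

For Normal(μ,σ), the p-quantile is μ + z_p·σ. Here z_{0.16} = -0.9945, z_{0.81} = 0.8779.
So -0.3 = μ − 0.9945σ and 0.19 = μ + 0.8779σ.
Subtracting: σ = (0.19 − -0.3)/(0.8779 − (-0.9945)) = 0.26.
Then μ = -0.3 − (-0.9945)·0.26 = -0.04.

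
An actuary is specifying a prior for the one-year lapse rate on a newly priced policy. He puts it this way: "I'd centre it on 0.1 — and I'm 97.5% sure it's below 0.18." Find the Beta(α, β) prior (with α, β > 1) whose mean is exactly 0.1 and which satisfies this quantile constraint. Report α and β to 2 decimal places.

With mean 0.1 fixed, write α = 0.1s, β = 0.9s where s = α+β.
Need P(θ < 0.18) = 0.975 under Beta(0.1s, 0.9s). Normal approximation: (q−m)/√(m(1−m)/s) ≈ z_{0.975} = 1.96, so s ≈ 0.1·0.9·(1.96)²/(0.18−0.1)² = 54.0.
At s = 54.0: P(θ<0.18) ≈ 0.960. Adjusting to match 0.975 gives s ≈ 69.56.
So α = 0.1·69.56 ≈ 6.96, β = 0.9·69.56 ≈ 62.60.

α ≈ 6.96, β ≈ 62.60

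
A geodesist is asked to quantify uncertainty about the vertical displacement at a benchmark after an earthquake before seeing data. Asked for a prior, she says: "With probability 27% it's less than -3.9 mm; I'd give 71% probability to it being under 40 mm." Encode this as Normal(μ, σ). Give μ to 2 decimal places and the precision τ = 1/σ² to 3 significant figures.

For Normal(μ,σ), the p-quantile is μ + z_p·σ. Here z_{0.27} = -0.6128, z_{0.71} = 0.5534.
So -3.9 = μ − 0.6128σ and 40 = μ + 0.5534σ.
Subtracting: σ = (40 − -3.9)/(0.5534 − (-0.6128)) = 37.64.
Then μ = -3.9 − (-0.6128)·37.64 = 19.17.
Precision τ = 1/σ² = 1/37.64² = 0.000706.

μ = 19.17, τ = 0.000706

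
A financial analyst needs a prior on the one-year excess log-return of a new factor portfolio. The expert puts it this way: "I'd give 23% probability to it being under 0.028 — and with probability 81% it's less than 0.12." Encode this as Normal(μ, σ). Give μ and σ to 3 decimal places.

The p-quantile of Normal(μ,σ) is μ + z_p·σ, with z_{0.23} = -0.7388 and z_{0.81} = 0.8779.
Eliminate σ: μ = (z₂·x₁ − z₁·x₂)/(z₂ − z₁) = (0.8779·0.028 − (-0.7388)·0.12)/1.617 = 0.070.
Then σ = (x₂ − x₁)/(z₂ − z₁) = (0.12 − 0.028)/1.617 = 0.057.

μ = 0.070, σ = 0.057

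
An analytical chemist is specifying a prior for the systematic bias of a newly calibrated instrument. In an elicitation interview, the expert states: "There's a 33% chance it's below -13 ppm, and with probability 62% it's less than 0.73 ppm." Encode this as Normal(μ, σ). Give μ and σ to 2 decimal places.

μ = -4.90, σ = 18.42

The p-quantile of Normal(μ,σ) is μ + z_p·σ, with z_{0.33} = -0.4399 and z_{0.62} = 0.3055.
Eliminate σ: μ = (z₂·x₁ − z₁·x₂)/(z₂ − z₁) = (0.3055·-13 − (-0.4399)·0.73)/0.7454 = -4.90.
Then σ = (x₂ − x₁)/(z₂ − z₁) = (0.73 − -13)/0.7454 = 18.42.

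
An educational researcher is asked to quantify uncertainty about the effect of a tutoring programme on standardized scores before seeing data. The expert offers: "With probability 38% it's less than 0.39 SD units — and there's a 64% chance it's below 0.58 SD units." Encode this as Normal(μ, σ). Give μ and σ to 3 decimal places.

μ = 0.477, σ = 0.286

The p-quantile of Normal(μ,σ) is μ + z_p·σ, with z_{0.38} = -0.3055 and z_{0.64} = 0.3585.
Eliminate σ: μ = (z₂·x₁ − z₁·x₂)/(z₂ − z₁) = (0.3585·0.39 − (-0.3055)·0.58)/0.6639 = 0.477.
Then σ = (x₂ − x₁)/(z₂ − z₁) = (0.58 − 0.39)/0.6639 = 0.286.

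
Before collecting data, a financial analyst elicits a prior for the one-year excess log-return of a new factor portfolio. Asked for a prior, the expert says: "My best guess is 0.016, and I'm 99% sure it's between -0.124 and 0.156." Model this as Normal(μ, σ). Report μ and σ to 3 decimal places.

A symmetric 99% interval runs μ ± z·σ with z = 2.576.
Half-width = 0.14, so σ = 0.14/2.576 = 0.054.
μ is the stated best guess, 0.016.

μ = 0.016, σ = 0.054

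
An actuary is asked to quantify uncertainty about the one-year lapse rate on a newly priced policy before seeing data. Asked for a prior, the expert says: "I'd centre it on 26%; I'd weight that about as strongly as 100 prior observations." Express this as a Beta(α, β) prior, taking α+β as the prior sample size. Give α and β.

α = 26, β = 74

Under the effective-sample-size interpretation, Beta(α, β) has prior mean α/(α+β) and prior sample size α+β.
So α+β = 100 and α/(α+β) = 0.26, giving α = 0.26·100 = 26 and β = 100 − 26 = 74.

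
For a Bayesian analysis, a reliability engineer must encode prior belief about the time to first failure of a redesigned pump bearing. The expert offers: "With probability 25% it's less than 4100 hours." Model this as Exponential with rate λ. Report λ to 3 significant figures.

λ ≈ 7.02e-05

P(T < 4100.0) = 1 − e^(−λ·4100.0) = 0.25, so λ = −ln(1−0.25)/4100.0 = −ln(0.75)/4100.0 = 7.02e-05.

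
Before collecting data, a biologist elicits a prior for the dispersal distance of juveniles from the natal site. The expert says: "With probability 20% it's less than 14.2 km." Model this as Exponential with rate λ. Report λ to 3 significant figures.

P(T < 14.2) = 1 − e^(−λ·14.2) = 0.2, so λ = −ln(1−0.2)/14.2 = −ln(0.8)/14.2 = 0.0157.

λ ≈ 0.0157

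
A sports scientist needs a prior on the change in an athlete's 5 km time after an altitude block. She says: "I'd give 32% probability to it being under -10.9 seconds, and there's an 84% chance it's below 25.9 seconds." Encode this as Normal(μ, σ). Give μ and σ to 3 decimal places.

μ = 0.871, σ = 25.168

For Normal(μ,σ), the p-quantile is μ + z_p·σ. Here z_{0.32} = -0.4677, z_{0.84} = 0.9945.
So -10.9 = μ − 0.4677σ and 25.9 = μ + 0.9945σ.
Subtracting: σ = (25.9 − -10.9)/(0.9945 − (-0.4677)) = 25.168.
Then μ = -10.9 − (-0.4677)·25.168 = 0.871.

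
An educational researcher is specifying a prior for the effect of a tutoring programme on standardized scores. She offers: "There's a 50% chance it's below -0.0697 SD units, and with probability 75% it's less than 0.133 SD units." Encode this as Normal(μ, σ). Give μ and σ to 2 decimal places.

The p-quantile of Normal(μ,σ) is μ + z_p·σ, with z_{0.5} = 0 and z_{0.75} = 0.6745.
Eliminate σ: μ = (z₂·x₁ − z₁·x₂)/(z₂ − z₁) = (0.6745·-0.0697 − (0)·0.133)/0.6745 = -0.07.
Then σ = (x₂ − x₁)/(z₂ − z₁) = (0.133 − -0.0697)/0.6745 = 0.30.

μ = -0.07, σ = 0.30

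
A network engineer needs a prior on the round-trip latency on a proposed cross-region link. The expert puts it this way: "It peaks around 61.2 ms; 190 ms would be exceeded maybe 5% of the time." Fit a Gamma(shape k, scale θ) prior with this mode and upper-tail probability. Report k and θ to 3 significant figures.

Gamma(k,θ) with k>1 has mode (k−1)θ, so θ = 61.2/(k−1).
Need P(X < 190) = 0.95 with θ tied to k this way. Start at k = 2, θ = 61.2: P(X<190) ≈ 0.816.
Too low — raise k to concentrate. Iterating converges to k ≈ 3.05.
Then θ = 61.2/(3.05−1) ≈ 29.8.

k ≈ 3.05, θ ≈ 29.8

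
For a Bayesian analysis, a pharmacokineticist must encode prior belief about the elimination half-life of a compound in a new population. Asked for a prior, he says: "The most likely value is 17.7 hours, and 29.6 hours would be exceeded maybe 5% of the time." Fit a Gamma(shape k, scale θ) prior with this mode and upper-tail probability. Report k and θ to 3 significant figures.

Gamma(k,θ) with k>1 has mode (k−1)θ, so θ = 17.7/(k−1).
Need P(X < 29.6) = 0.95 with θ tied to k this way. Start at k = 2, θ = 17.7: P(X<29.6) ≈ 0.498.
Too low — raise k to concentrate. Iterating converges to k ≈ 11.6.
Then θ = 17.7/(11.6−1) ≈ 1.68.

k ≈ 11.6, θ ≈ 1.68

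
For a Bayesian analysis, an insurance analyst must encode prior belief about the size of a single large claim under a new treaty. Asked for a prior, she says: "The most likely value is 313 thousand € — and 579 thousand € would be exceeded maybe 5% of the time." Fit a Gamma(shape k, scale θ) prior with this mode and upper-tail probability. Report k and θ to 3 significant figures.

k ≈ 8.36, θ ≈ 42.5

Gamma(k,θ) with k>1 has mode (k−1)θ, so θ = 313/(k−1).
Need P(X < 579) = 0.95 with θ tied to k this way. Start at k = 2, θ = 313: P(X<579) ≈ 0.552.
Too low — raise k to concentrate. Iterating converges to k ≈ 8.36.
Then θ = 313/(8.36−1) ≈ 42.5.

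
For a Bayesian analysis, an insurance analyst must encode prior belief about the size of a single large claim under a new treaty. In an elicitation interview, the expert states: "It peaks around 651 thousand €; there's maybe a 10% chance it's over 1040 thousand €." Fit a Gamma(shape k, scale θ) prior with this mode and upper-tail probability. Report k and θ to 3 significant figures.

Gamma(k,θ) with k>1 has mode (k−1)θ, so θ = 651/(k−1).
Need P(X < 1040) = 0.9 with θ tied to k this way. Start at k = 2, θ = 651: P(X<1040) ≈ 0.474.
Too low — raise k to concentrate. Iterating converges to k ≈ 9.56.
Then θ = 651/(9.56−1) ≈ 76.1.

k ≈ 9.56, θ ≈ 76.1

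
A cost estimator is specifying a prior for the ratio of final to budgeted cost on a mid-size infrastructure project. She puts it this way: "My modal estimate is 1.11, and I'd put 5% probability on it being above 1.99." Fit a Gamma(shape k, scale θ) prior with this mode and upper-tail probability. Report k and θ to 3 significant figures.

Gamma(k,θ) with k>1 has mode (k−1)θ, so θ = 1.11/(k−1).
Need P(X < 1.99) = 0.95 with θ tied to k this way. Start at k = 2, θ = 1.11: P(X<1.99) ≈ 0.535.
Too low — raise k to concentrate. Iterating converges to k ≈ 9.18.
Then θ = 1.11/(9.18−1) ≈ 0.136.

k ≈ 9.18, θ ≈ 0.136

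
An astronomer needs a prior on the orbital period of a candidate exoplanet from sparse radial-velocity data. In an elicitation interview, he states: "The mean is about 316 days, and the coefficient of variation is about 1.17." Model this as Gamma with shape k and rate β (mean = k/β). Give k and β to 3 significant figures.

For Gamma(k, rate β): mean = k/β, variance = k/β², so CV = 1/√k.
CV = 1.17, hence k = 1/CV² = 0.731.
Then β = k/mean = 0.731/316 = 0.00231.

k ≈ 0.731, β ≈ 0.00231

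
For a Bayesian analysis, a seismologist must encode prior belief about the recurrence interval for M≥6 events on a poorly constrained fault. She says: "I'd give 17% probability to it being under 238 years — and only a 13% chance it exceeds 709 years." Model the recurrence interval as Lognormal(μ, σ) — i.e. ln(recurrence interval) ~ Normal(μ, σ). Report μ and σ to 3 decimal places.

μ ≈ 5.973, σ ≈ 0.525

If T ~ Lognormal(μ,σ) then ln T ~ Normal(μ,σ), so the p-quantile of ln T is μ + z_p·σ.
ln(238) = 5.472 and ln(709) = 6.564; z_{0.17} = -0.9542, z_{0.87} = 1.126.
σ = (6.564 − 5.472)/(1.126 − (-0.9542)) = 0.525.
μ = 5.472 − (-0.9542)·0.525 = 5.973.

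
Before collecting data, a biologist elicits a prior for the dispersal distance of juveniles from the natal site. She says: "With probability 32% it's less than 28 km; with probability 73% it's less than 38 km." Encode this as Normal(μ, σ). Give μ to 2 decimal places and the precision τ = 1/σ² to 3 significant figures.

For Normal(μ,σ), the p-quantile is μ + z_p·σ. Here z_{0.32} = -0.4677, z_{0.73} = 0.6128.
So 28 = μ − 0.4677σ and 38 = μ + 0.6128σ.
Subtracting: σ = (38 − 28)/(0.6128 − (-0.4677)) = 9.25.
Then μ = 28 − (-0.4677)·9.25 = 32.33.
Precision τ = 1/σ² = 1/9.255² = 0.0117.

μ = 32.33, τ = 0.0117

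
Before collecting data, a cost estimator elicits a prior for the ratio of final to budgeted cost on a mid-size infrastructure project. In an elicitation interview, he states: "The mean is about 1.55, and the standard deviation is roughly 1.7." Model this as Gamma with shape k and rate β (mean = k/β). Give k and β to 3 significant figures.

For Gamma(k, rate β): mean = k/β, variance = k/β², so CV = 1/√k.
CV = SD/mean = 1.7/1.55 = 1.097, hence k = 1/CV² = 0.831.
Then β = k/mean = 0.831/1.55 = 0.536.

k ≈ 0.831, β ≈ 0.536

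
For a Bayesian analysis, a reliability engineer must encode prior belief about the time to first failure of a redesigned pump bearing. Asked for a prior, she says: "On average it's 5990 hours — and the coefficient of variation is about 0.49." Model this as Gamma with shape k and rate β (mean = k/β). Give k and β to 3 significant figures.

k ≈ 4.16, β ≈ 0.000695

For Gamma(k, rate β): mean = k/β, variance = k/β², so CV = 1/√k.
CV = 0.49, hence k = 1/CV² = 4.16.
Then β = k/mean = 4.16/5990 = 0.000695.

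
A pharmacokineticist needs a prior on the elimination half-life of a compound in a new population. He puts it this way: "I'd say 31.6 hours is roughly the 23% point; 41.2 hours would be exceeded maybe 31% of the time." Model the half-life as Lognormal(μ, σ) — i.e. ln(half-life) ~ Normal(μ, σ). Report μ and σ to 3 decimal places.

μ ≈ 3.612, σ ≈ 0.215

If T ~ Lognormal(μ,σ) then ln T ~ Normal(μ,σ), so the p-quantile of ln T is μ + z_p·σ.
ln(31.6) = 3.453 and ln(41.2) = 3.718; z_{0.23} = -0.7388, z_{0.69} = 0.4959.
σ = (3.718 − 3.453)/(0.4959 − (-0.7388)) = 0.215.
μ = 3.453 − (-0.7388)·0.215 = 3.612.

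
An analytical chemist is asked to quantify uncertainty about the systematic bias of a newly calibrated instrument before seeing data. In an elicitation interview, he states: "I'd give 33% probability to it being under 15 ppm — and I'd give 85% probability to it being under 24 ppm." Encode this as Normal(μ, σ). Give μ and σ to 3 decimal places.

μ = 17.682, σ = 6.096

The p-quantile of Normal(μ,σ) is μ + z_p·σ, with z_{0.33} = -0.4399 and z_{0.85} = 1.036.
Eliminate σ: μ = (z₂·x₁ − z₁·x₂)/(z₂ − z₁) = (1.036·15 − (-0.4399)·24)/1.476 = 17.682.
Then σ = (x₂ − x₁)/(z₂ − z₁) = (24 − 15)/1.476 = 6.096.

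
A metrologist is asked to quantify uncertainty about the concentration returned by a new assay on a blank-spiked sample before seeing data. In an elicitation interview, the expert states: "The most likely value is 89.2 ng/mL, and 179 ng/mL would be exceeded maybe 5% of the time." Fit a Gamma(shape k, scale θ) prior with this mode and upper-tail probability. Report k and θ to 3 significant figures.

Gamma(k,θ) with k>1 has mode (k−1)θ, so θ = 89.2/(k−1).
Need P(X < 179) = 0.95 with θ tied to k this way. Start at k = 2, θ = 89.2: P(X<179) ≈ 0.596.
Too low — raise k to concentrate. Iterating converges to k ≈ 6.71.
Then θ = 89.2/(6.71−1) ≈ 15.6.

k ≈ 6.71, θ ≈ 15.6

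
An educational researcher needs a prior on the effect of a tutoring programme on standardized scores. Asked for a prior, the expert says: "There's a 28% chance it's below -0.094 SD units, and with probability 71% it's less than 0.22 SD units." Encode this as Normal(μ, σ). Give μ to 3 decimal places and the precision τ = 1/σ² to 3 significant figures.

μ = 0.067, τ = 13.1

The p-quantile of Normal(μ,σ) is μ + z_p·σ, with z_{0.28} = -0.5828 and z_{0.71} = 0.5534.
Eliminate σ: μ = (z₂·x₁ − z₁·x₂)/(z₂ − z₁) = (0.5534·-0.094 − (-0.5828)·0.22)/1.136 = 0.067.
Then σ = (x₂ − x₁)/(z₂ − z₁) = (0.22 − -0.094)/1.136 = 0.276.
Precision τ = 1/σ² = 1/0.2764² = 13.1.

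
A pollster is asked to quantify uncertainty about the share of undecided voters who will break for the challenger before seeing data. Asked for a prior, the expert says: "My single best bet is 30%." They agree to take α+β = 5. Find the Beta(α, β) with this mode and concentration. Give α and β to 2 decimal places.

α = 1.90, β = 3.10

For α,β > 1 the Beta mode is (α−1)/(α+β−2). With α+β = 5, the mode is (α−1)/3.
Set (α−1)/3 = 0.3 → α = 1 + 0.3·3 = 1.90.
β = 5 − α = 3.10.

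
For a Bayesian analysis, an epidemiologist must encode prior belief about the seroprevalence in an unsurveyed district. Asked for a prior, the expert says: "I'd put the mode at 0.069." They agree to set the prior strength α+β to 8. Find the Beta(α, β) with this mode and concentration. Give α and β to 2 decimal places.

α = 1.41, β = 6.59

For α,β > 1 the Beta mode is (α−1)/(α+β−2). With α+β = 8, the mode is (α−1)/6.
Set (α−1)/6 = 0.069 → α = 1 + 0.069·6 = 1.41.
β = 8 − α = 6.59.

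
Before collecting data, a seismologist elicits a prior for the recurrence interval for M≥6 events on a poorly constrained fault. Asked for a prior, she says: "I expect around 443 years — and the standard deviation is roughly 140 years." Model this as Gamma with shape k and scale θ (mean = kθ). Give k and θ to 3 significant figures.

k ≈ 10, θ ≈ 44.2

For Gamma(k, scale θ): mean = kθ, variance = kθ², so CV = 1/√k.
CV = SD/mean = 140/443 = 0.316, hence k = 1/CV² = 10.
Then θ = mean/k = 443/10 = 44.2.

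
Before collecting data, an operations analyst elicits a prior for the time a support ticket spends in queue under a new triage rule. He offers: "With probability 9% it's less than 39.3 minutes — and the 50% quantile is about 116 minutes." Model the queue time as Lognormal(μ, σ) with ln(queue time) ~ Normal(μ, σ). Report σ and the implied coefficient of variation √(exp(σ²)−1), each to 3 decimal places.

σ ≈ 0.807, CV ≈ 0.959

If T ~ Lognormal(μ,σ) then ln T ~ Normal(μ,σ), so the p-quantile of ln T is μ + z_p·σ.
ln(39.3) = 3.671 and ln(116) = 4.754; z_{0.09} = -1.341, z_{0.5} = 0.
σ = (4.754 − 3.671)/(0 − (-1.341)) = 0.807.
μ = 3.671 − (-1.341)·0.807 = 4.754.
CV = √(exp(σ²)−1) = √(exp(0.6517)−1) = 0.959.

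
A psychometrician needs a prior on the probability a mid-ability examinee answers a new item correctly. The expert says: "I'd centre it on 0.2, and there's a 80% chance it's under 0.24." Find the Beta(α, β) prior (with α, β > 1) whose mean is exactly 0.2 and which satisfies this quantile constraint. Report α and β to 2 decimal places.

α ≈ 13.45, β ≈ 53.81

With mean 0.2 fixed, write α = 0.2s, β = 0.8s where s = α+β.
Need P(θ < 0.24) = 0.8 under Beta(0.2s, 0.8s). Normal approximation: (q−m)/√(m(1−m)/s) ≈ z_{0.8} = 0.842, so s ≈ 0.2·0.8·(0.842)²/(0.24−0.2)² = 70.8.
At s = 70.8: P(θ<0.24) ≈ 0.805. Adjusting to match 0.8 gives s ≈ 67.27.
So α = 0.2·67.27 ≈ 13.45, β = 0.8·67.27 ≈ 53.81.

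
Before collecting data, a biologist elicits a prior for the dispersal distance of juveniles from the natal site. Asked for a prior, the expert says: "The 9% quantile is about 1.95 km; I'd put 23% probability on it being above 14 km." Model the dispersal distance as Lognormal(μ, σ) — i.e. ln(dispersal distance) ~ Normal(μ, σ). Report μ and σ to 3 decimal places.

μ ≈ 1.939, σ ≈ 0.948

If T ~ Lognormal(μ,σ) then ln T ~ Normal(μ,σ), so the p-quantile of ln T is μ + z_p·σ.
ln(1.95) = 0.6678 and ln(14) = 2.639; z_{0.09} = -1.341, z_{0.77} = 0.7388.
σ = (2.639 − 0.6678)/(0.7388 − (-1.341)) = 0.948.
μ = 0.6678 − (-1.341)·0.948 = 1.939.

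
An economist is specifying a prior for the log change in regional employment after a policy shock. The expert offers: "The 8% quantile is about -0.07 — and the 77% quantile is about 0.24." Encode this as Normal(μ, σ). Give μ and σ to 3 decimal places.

For Normal(μ,σ), the p-quantile is μ + z_p·σ. Here z_{0.08} = -1.405, z_{0.77} = 0.7388.
So -0.07 = μ − 1.405σ and 0.24 = μ + 0.7388σ.
Subtracting: σ = (0.24 − -0.07)/(0.7388 − (-1.405)) = 0.145.
Then μ = -0.07 − (-1.405)·0.145 = 0.133.

μ = 0.133, σ = 0.145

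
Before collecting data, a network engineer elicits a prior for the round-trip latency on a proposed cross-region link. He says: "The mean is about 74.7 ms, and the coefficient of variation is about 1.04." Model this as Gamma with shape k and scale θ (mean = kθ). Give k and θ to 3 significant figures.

k ≈ 0.925, θ ≈ 80.8

For Gamma(k, scale θ): mean = kθ, variance = kθ², so CV = 1/√k.
CV = 1.04, hence k = 1/CV² = 0.925.
Then θ = mean/k = 74.7/0.925 = 80.8.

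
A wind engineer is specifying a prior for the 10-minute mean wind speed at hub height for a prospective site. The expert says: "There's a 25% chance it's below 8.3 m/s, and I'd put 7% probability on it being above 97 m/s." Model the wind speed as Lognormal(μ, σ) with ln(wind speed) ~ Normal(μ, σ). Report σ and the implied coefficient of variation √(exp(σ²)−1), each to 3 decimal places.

If T ~ Lognormal(μ,σ) then ln T ~ Normal(μ,σ), so the p-quantile of ln T is μ + z_p·σ.
ln(8.3) = 2.116 and ln(97) = 4.575; z_{0.25} = -0.6745, z_{0.93} = 1.476.
σ = (4.575 − 2.116)/(1.476 − (-0.6745)) = 1.143.
μ = 2.116 − (-0.6745)·1.143 = 2.887.
CV = √(exp(σ²)−1) = √(exp(1.3072)−1) = 1.642.

σ ≈ 1.143, CV ≈ 1.642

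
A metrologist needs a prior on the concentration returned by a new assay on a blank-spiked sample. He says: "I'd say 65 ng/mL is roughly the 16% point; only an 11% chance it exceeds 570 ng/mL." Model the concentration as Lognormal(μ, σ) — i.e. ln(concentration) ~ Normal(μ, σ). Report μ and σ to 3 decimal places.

μ ≈ 5.147, σ ≈ 0.978

If T ~ Lognormal(μ,σ) then ln T ~ Normal(μ,σ), so the p-quantile of ln T is μ + z_p·σ.
ln(65) = 4.174 and ln(570) = 6.346; z_{0.16} = -0.9945, z_{0.89} = 1.227.
σ = (6.346 − 4.174)/(1.227 − (-0.9945)) = 0.978.
μ = 4.174 − (-0.9945)·0.978 = 5.147.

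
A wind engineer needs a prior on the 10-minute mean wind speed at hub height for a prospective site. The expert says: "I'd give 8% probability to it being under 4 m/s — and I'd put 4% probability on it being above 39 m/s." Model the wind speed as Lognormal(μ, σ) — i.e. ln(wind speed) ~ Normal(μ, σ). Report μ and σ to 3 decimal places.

If T ~ Lognormal(μ,σ) then ln T ~ Normal(μ,σ), so the p-quantile of ln T is μ + z_p·σ.
ln(4) = 1.386 and ln(39) = 3.664; z_{0.08} = -1.405, z_{0.96} = 1.751.
σ = (3.664 − 1.386)/(1.751 − (-1.405)) = 0.722.
μ = 1.386 − (-1.405)·0.722 = 2.400.

μ ≈ 2.400, σ ≈ 0.722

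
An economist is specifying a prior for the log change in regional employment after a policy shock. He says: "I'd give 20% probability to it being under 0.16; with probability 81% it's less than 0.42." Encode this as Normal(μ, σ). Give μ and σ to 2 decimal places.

The p-quantile of Normal(μ,σ) is μ + z_p·σ, with z_{0.2} = -0.8416 and z_{0.81} = 0.8779.
Eliminate σ: μ = (z₂·x₁ − z₁·x₂)/(z₂ − z₁) = (0.8779·0.16 − (-0.8416)·0.42)/1.72 = 0.29.
Then σ = (x₂ − x₁)/(z₂ − z₁) = (0.42 − 0.16)/1.72 = 0.15.

μ = 0.29, σ = 0.15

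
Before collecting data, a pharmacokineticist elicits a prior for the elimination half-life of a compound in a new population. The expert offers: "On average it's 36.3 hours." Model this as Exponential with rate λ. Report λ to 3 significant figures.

Exponential mean = 1/λ, so λ = 1/36.3 = 0.0275.

λ ≈ 0.0275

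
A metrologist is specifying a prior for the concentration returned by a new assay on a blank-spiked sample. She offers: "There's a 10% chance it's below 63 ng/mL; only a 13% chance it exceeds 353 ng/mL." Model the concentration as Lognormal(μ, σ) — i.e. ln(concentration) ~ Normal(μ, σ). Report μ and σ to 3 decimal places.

If T ~ Lognormal(μ,σ) then ln T ~ Normal(μ,σ), so the p-quantile of ln T is μ + z_p·σ.
ln(63) = 4.143 and ln(353) = 5.866; z_{0.1} = -1.282, z_{0.87} = 1.126.
σ = (5.866 − 4.143)/(1.126 − (-1.282)) = 0.716.
μ = 4.143 − (-1.282)·0.716 = 5.060.

μ ≈ 5.060, σ ≈ 0.716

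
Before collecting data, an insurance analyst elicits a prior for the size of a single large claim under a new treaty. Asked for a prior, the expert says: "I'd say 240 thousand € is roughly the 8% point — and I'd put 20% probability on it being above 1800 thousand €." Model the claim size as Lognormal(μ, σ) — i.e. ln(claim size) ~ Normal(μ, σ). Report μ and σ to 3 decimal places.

If T ~ Lognormal(μ,σ) then ln T ~ Normal(μ,σ), so the p-quantile of ln T is μ + z_p·σ.
ln(240) = 5.481 and ln(1800) = 7.496; z_{0.08} = -1.405, z_{0.8} = 0.8416.
σ = (7.496 − 5.481)/(0.8416 − (-1.405)) = 0.897.
μ = 5.481 − (-1.405)·0.897 = 6.741.

μ ≈ 6.741, σ ≈ 0.897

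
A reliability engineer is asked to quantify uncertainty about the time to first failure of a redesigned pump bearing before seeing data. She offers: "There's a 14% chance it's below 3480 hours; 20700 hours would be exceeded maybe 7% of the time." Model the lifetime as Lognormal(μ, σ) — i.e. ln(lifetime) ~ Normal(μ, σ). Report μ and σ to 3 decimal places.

μ ≈ 8.908, σ ≈ 0.698

If T ~ Lognormal(μ,σ) then ln T ~ Normal(μ,σ), so the p-quantile of ln T is μ + z_p·σ.
ln(3480) = 8.155 and ln(20700) = 9.938; z_{0.14} = -1.08, z_{0.93} = 1.476.
σ = (9.938 − 8.155)/(1.476 − (-1.08)) = 0.698.
μ = 8.155 − (-1.08)·0.698 = 8.908.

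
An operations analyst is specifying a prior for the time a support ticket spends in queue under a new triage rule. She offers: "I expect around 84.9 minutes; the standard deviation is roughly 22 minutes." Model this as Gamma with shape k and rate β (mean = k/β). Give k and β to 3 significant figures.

k ≈ 14.9, β ≈ 0.175

For Gamma(k, rate β): mean = k/β, variance = k/β², so CV = 1/√k.
CV = SD/mean = 22/84.9 = 0.2591, hence k = 1/CV² = 14.9.
Then β = k/mean = 14.9/84.9 = 0.175.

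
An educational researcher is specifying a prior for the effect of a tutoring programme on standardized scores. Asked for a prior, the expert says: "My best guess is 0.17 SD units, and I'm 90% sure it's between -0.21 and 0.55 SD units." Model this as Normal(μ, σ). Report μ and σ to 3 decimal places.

μ = 0.170, σ = 0.231

A symmetric 90% interval runs μ ± z·σ with z = 1.645.
Half-width = 0.38, so σ = 0.38/1.645 = 0.231.
μ is the stated best guess, 0.170.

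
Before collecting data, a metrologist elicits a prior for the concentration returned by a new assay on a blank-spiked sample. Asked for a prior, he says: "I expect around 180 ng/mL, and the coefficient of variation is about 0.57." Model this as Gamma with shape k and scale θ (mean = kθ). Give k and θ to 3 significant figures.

k ≈ 3.08, θ ≈ 58.5

For Gamma(k, scale θ): mean = kθ, variance = kθ², so CV = 1/√k.
CV = 0.57, hence k = 1/CV² = 3.08.
Then θ = mean/k = 180/3.08 = 58.5.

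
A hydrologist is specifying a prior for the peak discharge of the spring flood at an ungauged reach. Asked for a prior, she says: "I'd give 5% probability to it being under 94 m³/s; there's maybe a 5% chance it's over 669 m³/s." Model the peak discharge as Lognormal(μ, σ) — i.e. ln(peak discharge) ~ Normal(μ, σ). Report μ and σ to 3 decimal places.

μ ≈ 5.525, σ ≈ 0.597

If T ~ Lognormal(μ,σ) then ln T ~ Normal(μ,σ), so the p-quantile of ln T is μ + z_p·σ.
ln(94) = 4.543 and ln(669) = 6.506; z_{0.05} = -1.645, z_{0.95} = 1.645.
σ = (6.506 − 4.543)/(1.645 − (-1.645)) = 0.597.
μ = 4.543 − (-1.645)·0.597 = 5.525.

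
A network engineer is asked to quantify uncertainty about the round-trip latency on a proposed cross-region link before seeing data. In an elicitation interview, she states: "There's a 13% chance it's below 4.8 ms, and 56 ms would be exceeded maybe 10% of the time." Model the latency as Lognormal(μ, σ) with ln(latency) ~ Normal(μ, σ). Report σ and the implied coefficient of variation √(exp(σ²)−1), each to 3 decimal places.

σ ≈ 1.020, CV ≈ 1.353

If T ~ Lognormal(μ,σ) then ln T ~ Normal(μ,σ), so the p-quantile of ln T is μ + z_p·σ.
ln(4.8) = 1.569 and ln(56) = 4.025; z_{0.13} = -1.126, z_{0.9} = 1.282.
σ = (4.025 − 1.569)/(1.282 − (-1.126)) = 1.020.
μ = 1.569 − (-1.126)·1.020 = 2.718.
CV = √(exp(σ²)−1) = √(exp(1.0409)−1) = 1.353.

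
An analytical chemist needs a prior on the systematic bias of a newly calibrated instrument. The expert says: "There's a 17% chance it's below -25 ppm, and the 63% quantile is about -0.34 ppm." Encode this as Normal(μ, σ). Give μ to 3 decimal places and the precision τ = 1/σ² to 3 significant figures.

The p-quantile of Normal(μ,σ) is μ + z_p·σ, with z_{0.17} = -0.9542 and z_{0.63} = 0.3319.
Eliminate σ: μ = (z₂·x₁ − z₁·x₂)/(z₂ − z₁) = (0.3319·-25 − (-0.9542)·-0.34)/1.286 = -6.703.
Then σ = (x₂ − x₁)/(z₂ − z₁) = (-0.34 − -25)/1.286 = 19.175.
Precision τ = 1/σ² = 1/19.18² = 0.00272.

μ = -6.703, τ = 0.00272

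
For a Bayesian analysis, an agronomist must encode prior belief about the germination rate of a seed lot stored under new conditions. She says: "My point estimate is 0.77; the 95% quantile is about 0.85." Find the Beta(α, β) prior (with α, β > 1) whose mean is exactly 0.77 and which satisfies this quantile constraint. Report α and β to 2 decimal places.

With mean 0.77 fixed, write α = 0.77s, β = 0.23s where s = α+β.
Need P(θ < 0.85) = 0.95 under Beta(0.77s, 0.23s). Normal approximation: (q−m)/√(m(1−m)/s) ≈ z_{0.95} = 1.64, so s ≈ 0.77·0.23·(1.64)²/(0.85−0.77)² = 74.9.
At s = 74.9: P(θ<0.85) ≈ 0.961. Adjusting to match 0.95 gives s ≈ 65.50.
So α = 0.77·65.50 ≈ 50.43, β = 0.23·65.50 ≈ 15.06.

α ≈ 50.43, β ≈ 15.06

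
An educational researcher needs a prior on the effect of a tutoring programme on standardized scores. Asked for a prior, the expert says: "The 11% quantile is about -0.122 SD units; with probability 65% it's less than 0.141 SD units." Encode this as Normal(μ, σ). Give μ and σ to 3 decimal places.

The p-quantile of Normal(μ,σ) is μ + z_p·σ, with z_{0.11} = -1.227 and z_{0.65} = 0.3853.
Eliminate σ: μ = (z₂·x₁ − z₁·x₂)/(z₂ − z₁) = (0.3853·-0.122 − (-1.227)·0.141)/1.612 = 0.078.
Then σ = (x₂ − x₁)/(z₂ − z₁) = (0.141 − -0.122)/1.612 = 0.163.

μ = 0.078, σ = 0.163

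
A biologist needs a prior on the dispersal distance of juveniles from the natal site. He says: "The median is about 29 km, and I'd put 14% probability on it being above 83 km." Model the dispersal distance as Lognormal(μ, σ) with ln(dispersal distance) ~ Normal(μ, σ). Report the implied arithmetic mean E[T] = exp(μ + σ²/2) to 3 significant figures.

If T ~ Lognormal(μ,σ) then ln T ~ Normal(μ,σ), so the p-quantile of ln T is μ + z_p·σ.
ln(29) = 3.367 and ln(83) = 4.419; z_{0.5} = 0, z_{0.86} = 1.08.
σ = (4.419 − 3.367)/(1.08 − (0)) = 0.973.
μ = 3.367 − (0)·0.973 = 3.367.
E[T] = exp(μ + σ²/2) = exp(3.367 + 0.4737) = 46.6 km.

E[T] ≈ 46.6 km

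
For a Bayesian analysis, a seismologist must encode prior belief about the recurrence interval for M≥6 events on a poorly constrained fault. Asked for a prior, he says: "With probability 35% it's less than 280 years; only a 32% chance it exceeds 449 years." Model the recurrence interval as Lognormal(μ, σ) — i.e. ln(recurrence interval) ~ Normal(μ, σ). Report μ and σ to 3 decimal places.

μ ≈ 5.848, σ ≈ 0.554

If T ~ Lognormal(μ,σ) then ln T ~ Normal(μ,σ), so the p-quantile of ln T is μ + z_p·σ.
ln(280) = 5.635 and ln(449) = 6.107; z_{0.35} = -0.3853, z_{0.68} = 0.4677.
σ = (6.107 − 5.635)/(0.4677 − (-0.3853)) = 0.554.
μ = 5.635 − (-0.3853)·0.554 = 5.848.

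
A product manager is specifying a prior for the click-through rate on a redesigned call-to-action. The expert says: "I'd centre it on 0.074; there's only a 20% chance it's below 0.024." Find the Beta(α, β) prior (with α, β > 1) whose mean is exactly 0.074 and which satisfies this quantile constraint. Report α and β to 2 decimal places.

α ≈ 1.36, β ≈ 16.96

With mean 0.074 fixed, write α = 0.074s, β = 0.926s where s = α+β.
Need P(θ < 0.024) = 0.2 under Beta(0.074s, 0.926s). Normal approximation: (q−m)/√(m(1−m)/s) ≈ z_{0.2} = -0.842, so s ≈ 0.074·0.926·(-0.842)²/(0.024−0.074)² = 19.4.
At s = 19.4: P(θ<0.024) ≈ 0.189. Adjusting to match 0.2 gives s ≈ 18.32.
So α = 0.074·18.32 ≈ 1.36, β = 0.926·18.32 ≈ 16.96.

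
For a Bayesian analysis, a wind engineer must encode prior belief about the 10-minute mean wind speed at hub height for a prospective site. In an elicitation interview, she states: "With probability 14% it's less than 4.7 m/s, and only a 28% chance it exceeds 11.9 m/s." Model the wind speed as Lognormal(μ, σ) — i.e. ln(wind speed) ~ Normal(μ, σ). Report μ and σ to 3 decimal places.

If T ~ Lognormal(μ,σ) then ln T ~ Normal(μ,σ), so the p-quantile of ln T is μ + z_p·σ.
ln(4.7) = 1.548 and ln(11.9) = 2.477; z_{0.14} = -1.08, z_{0.72} = 0.5828.
σ = (2.477 − 1.548)/(0.5828 − (-1.08)) = 0.559.
μ = 1.548 − (-1.08)·0.559 = 2.151.

μ ≈ 2.151, σ ≈ 0.559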